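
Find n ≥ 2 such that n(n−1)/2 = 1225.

50

n(n−1)/2 = 1225 ⇒ n(n−1) = 2450. Since 50·49 = 2450, n = 50.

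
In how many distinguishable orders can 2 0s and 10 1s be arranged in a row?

66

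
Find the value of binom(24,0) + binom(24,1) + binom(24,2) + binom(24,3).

2325

1 + 24 + 276 + 2024 = 2325.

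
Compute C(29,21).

C(29,21) = C(29,8) by symmetry.
C(29,8) = (29·28·27·26·25·24·23·22) / 8! = 173059286400 / 40320 = 4292145.

4292145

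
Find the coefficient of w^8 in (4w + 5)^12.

The general term is C(12,j)·(4w)^j·(5)^(12-j); the w^8 term has j = 8.
C(12,8) = 495.
Coefficient = C(12,8) · 4^8 · 5^4 = 495 · 65536 · 625 = 20275200000.

20275200000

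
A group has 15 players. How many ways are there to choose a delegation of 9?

5005

This is C(15,9) = 5005.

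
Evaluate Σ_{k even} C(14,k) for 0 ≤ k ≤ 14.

8192

Even-k terms of row 14 sum to 2^13 = 8192.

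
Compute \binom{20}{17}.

C(20,17) = C(20,3) by symmetry.
C(20,3) = (20·19·18) / 3! = 6840 / 6 = 1140.

1140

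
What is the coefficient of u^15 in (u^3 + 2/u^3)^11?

1320

General term: C(11,j)·(u^3)^j·(2/u^3)^(11-j), with u-exponent 3j − 3(11−j) = 6j − 33.
Set 6j − 33 = 15: j = 8.
C(11,8) = 165; 1^8 = 1; 2^3 = 8.
Coefficient = 165 · 1 · 8 = 1320.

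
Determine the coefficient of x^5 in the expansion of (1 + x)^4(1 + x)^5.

(1 + x)^4(1 + x)^5 = (1 + x)^9, so the coefficient of x^5 is C(9,5)·1^5 = 126·1 = 126.

126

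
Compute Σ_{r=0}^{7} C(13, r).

5812

1 + 13 + 78 + 286 + 715 + 1287 + 1716 + 1716 = 5812.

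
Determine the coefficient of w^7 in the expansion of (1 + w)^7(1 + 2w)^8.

108545

Coefficient of w^7 = Σ_{j} C(7,j)·1^j·C(8,7-j)·2^(7-j) for j from 0 to 7.
= 1024 + 12544 + 37632 + 39200 + 15680 + 2352 + 112 + 1 = 108545.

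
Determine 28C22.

C(28,22) = C(28,6) by symmetry.
C(28,6) = (28·27·26·25·24·23) / 6! = 271252800 / 720 = 376740.

376740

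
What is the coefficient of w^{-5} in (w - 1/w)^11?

165

General term: C(11,j)·(w)^j·(-1/w)^(11-j), with w-exponent 1j − 1(11−j) = 2j − 11.
Set 2j − 11 = -5: j = 3.
C(11,3) = 165; 1^3 = 1; (-1)^8 = 1.
Coefficient = 165 · 1 · 1 = 165.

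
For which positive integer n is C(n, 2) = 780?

n(n−1)/2 = 780 ⇒ n(n−1) = 1560. Since 40·39 = 1560, n = 40.

40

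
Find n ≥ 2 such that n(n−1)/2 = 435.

30

n(n−1)/2 = 435 ⇒ n(n−1) = 870. Since 30·29 = 870, n = 30.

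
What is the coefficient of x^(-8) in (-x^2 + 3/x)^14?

General term: C(14,j)·(-x^2)^j·(3/x)^(14-j), with x-exponent 2j − 1(14−j) = 3j − 14.
Set 3j − 14 = -8: j = 2.
C(14,2) = 91; (-1)^2 = 1; 3^12 = 531441.
Coefficient = 91 · 1 · 531441 = 48361131.

48361131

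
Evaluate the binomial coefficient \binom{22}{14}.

319770

C(22,14) = C(22,8) by symmetry.
C(22,8) = (22·21·20·19·18·17·16·15) / 8! = 12893126400 / 40320 = 319770.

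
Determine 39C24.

C(39,24) = C(39,15) by symmetry.
C(39,15) = (39·38·37·36·35·34·33·32·31·30·29·28·27·26·25) / 15! = 32876032921054202880000 / 1307674368000 = 25140840660.

25140840660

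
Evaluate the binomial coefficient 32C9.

28048800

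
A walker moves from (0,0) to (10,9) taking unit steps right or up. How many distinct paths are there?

Each path is a sequence of 19 steps with 10 rights: C(19,10) = 92378.

92378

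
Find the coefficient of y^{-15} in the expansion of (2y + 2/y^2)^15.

98402304

General term: C(15,j)·(2y)^j·(2/y^2)^(15-j), with y-exponent 1j − 2(15−j) = 3j − 30.
Set 3j − 30 = -15: j = 5.
C(15,5) = 3003; 2^5 = 32; 2^10 = 1024.
Coefficient = 3003 · 32 · 1024 = 98402304.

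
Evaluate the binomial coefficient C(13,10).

286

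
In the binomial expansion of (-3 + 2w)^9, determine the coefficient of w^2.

-314928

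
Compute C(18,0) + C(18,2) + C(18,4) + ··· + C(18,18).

131072

Half of (1+1)^18 + (1−1)^18 gives the even-index sum: 2^17 = 131072.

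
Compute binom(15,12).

C(15,12) = C(15,3) by symmetry.
C(15,3) = (15·14·13) / 3! = 2730 / 6 = 455.

455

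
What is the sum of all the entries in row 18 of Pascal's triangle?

262144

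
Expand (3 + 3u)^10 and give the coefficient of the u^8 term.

2657205

The general term is C(10,j)·(3)^j·(3u)^(10-j); the u^8 term has j = 2.
C(10,2) = 45.
Coefficient = C(10,2) · 3^2 · 3^8 = 45 · 9 · 6561 = 2657205.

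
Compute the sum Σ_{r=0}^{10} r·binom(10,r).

Differentiating (1+x)^10 and setting x=1: Σ r·C(10,r) = 10·2^9 = 5120.

5120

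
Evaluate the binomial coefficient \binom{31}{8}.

7888725

C(31,8) = (31·30·29·28·27·26·25·24) / 8! = 318073392000 / 40320 = 7888725.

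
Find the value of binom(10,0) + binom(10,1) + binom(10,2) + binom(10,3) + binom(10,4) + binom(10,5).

638

1 + 10 + 45 + 120 + 210 + 252 = 638.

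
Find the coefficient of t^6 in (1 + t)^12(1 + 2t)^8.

264812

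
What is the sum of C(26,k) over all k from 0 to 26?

The entries of row 26 sum to 2^26 = 67108864.

67108864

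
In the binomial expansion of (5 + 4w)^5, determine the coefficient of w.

12500

The general term is C(5,j)·(5)^j·(4w)^(5-j); the w^1 term has j = 4.
C(5,4) = 5.
Coefficient = C(5,4) · 5^4 · 4^1 = 5 · 625 · 4 = 12500.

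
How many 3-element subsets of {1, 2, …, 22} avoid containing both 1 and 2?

All 3-subsets: C(22,3) = 1540. Those containing both fixed elements: C(20,1) = 20.
1540 − 20 = 1520.

1520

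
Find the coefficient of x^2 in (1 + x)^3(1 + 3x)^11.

Coefficient of x^2 = Σ_{j} C(3,j)·1^j·C(11,2-j)·3^(2-j) for j from 0 to 2.
= 495 + 99 + 3 = 597.

597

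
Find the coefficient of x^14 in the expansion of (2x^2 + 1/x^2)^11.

28160

General term: C(11,j)·(2x^2)^j·(1/x^2)^(11-j), with x-exponent 2j − 2(11−j) = 4j − 22.
Set 4j − 22 = 14: j = 9.
C(11,9) = 55; 2^9 = 512; 1^2 = 1.
Coefficient = 55 · 512 · 1 = 28160.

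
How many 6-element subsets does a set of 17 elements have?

12376

C(17,6) = (17·16·15·14·13·12) / 6! = 8910720 / 720 = 12376.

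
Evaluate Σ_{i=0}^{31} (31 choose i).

2147483648

Setting x = 1 in (1+x)^31 gives Σ C(31,i) = 2^31 = 2147483648.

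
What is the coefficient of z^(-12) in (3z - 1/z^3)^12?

673596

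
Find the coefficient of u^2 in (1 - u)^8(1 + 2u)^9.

28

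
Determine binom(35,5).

324632

C(35,5) = (35·34·33·32·31) / 5! = 38955840 / 120 = 324632.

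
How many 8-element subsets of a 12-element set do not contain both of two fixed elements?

All 8-subsets: C(12,8) = 495. Those containing both fixed elements: C(10,6) = 210.
495 − 210 = 285.

285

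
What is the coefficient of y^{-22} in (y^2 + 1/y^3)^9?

General term: C(9,j)·(y^2)^j·(1/y^3)^(9-j), with y-exponent 2j − 3(9−j) = 5j − 27.
Set 5j − 27 = -22: j = 1.
C(9,1) = 9; 1^1 = 1; 1^8 = 1.
Coefficient = 9 · 1 · 1 = 9.

9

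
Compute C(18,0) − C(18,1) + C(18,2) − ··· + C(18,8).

24310

The partial alternating sum Σ_{k=0}^{8} (−1)^k C(18,k) = (−1)^8 C(17,8) = 24310.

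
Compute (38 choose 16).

C(38,16) = (38·37·36·35·34·33·32·31·30·29·28·27·26·25·24·23) / 16! = 465322312113382563840000 / 20922789888000 = 22239974430.

22239974430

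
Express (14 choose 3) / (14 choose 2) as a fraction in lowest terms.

4

C(n,k+1)/C(n,k) = (n−k)/(k+1) = (14−2)/(2+1) = 12/3 = 4.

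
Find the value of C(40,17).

C(40,17) = (40·39·38·37·36·35·34·33·32·31·30·29·28·27·26·25·24) / 17! = 31560991604212034764800000 / 355687428096000 = 88732378800.

88732378800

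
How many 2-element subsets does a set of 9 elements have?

36

C(9,2) = (9·8) / 2! = 72 / 2 = 36.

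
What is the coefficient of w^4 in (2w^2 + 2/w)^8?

17920

General term: C(8,j)·(2w^2)^j·(2/w)^(8-j), with w-exponent 2j − 1(8−j) = 3j − 8.
Set 3j − 8 = 4: j = 4.
C(8,4) = 70; 2^4 = 16; 2^4 = 16.
Coefficient = 70 · 16 · 16 = 17920.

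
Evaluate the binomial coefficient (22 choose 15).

170544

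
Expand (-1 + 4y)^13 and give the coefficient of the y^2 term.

-1248

The general term is C(13,j)·(-1)^j·(4y)^(13-j); the y^2 term has j = 11.
C(13,11) = 78.
Coefficient = C(13,11) · (-1)^11 · 4^2 = 78 · (-1) · 16 = -1248.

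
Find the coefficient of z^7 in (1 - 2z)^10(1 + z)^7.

-2983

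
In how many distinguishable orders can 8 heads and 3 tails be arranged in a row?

165

Choose positions for the heads: C(11,8) = 165.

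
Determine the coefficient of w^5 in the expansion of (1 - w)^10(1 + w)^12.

Coefficient of w^5 = Σ_{j} C(10,j)·(-1)^j·C(12,5-j)·1^(5-j) for j from 0 to 5.
= 792 + (-4950) + 9900 + (-7920) + 2520 + (-252) = 90.

90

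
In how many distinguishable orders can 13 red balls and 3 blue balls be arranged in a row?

Choose positions for the red balls: C(16,13) = 560.

560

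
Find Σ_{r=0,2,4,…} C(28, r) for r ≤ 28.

Even-r terms of row 28 sum to 2^27 = 134217728.

134217728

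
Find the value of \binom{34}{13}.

927983760

C(34,13) = (34·33·32·31·30·29·28·27·26·25·24·23·22) / 13! = 5778574175582208000 / 6227020800 = 927983760.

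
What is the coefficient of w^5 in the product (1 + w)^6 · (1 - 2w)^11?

1172

Coefficient of w^5 = Σ_{j} C(6,j)·1^j·C(11,5-j)·(-2)^(5-j) for j from 0 to 5.
= (-14784) + 31680 + (-19800) + 4400 + (-330) + 6 = 1172.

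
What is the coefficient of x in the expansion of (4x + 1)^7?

28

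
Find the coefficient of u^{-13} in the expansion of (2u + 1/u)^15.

30

General term: C(15,j)·(2u)^j·(1/u)^(15-j), with u-exponent 1j − 1(15−j) = 2j − 15.
Set 2j − 15 = -13: j = 1.
C(15,1) = 15; 2^1 = 2; 1^14 = 1.
Coefficient = 15 · 2 · 1 = 30.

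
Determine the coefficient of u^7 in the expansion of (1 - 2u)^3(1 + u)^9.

Coefficient of u^7 = Σ_{j} C(3,j)·(-2)^j·C(9,7-j)·1^(7-j) for j from 0 to 3.
= 36 + (-504) + 1512 + (-1008) = 36.

36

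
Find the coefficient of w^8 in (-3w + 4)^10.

The general term is C(10,j)·(-3w)^j·(4)^(10-j); the w^8 term has j = 8.
C(10,8) = 45.
Coefficient = C(10,8) · (-3)^8 · 4^2 = 45 · 6561 · 16 = 4723920.

4723920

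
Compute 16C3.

560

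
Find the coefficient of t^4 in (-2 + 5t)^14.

640640000

The general term is C(14,j)·(-2)^j·(5t)^(14-j); the t^4 term has j = 10.
C(14,10) = 1001.
Coefficient = C(14,10) · (-2)^10 · 5^4 = 1001 · 1024 · 625 = 640640000.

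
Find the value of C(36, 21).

C(36,21) = C(36,15) by symmetry.
C(36,15) = (36·35·34·33·32·31·30·29·28·27·26·25·24·23·22) / 15! = 7281003461233582080000 / 1307674368000 = 5567902560.

5567902560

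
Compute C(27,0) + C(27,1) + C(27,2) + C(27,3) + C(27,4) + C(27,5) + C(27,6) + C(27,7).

1 + 27 + 351 + 2925 + 17550 + 80730 + 296010 + 888030 = 1285624.

1285624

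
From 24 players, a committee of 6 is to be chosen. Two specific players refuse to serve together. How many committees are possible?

All 6-subsets: C(24,6) = 134596. Those containing both fixed elements: C(22,4) = 7315.
134596 − 7315 = 127281.

127281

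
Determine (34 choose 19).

C(34,19) = C(34,15) by symmetry.
C(34,15) = (34·33·32·31·30·29·28·27·26·25·24·23·22·21·20) / 15! = 2427001153744527360000 / 1307674368000 = 1855967520.

1855967520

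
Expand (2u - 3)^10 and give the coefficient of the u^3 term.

The general term is C(10,j)·(2u)^j·(-3)^(10-j); the u^3 term has j = 3.
C(10,3) = 120.
Coefficient = C(10,3) · 2^3 · (-3)^7 = 120 · 8 · (-2187) = -2099520.

-2099520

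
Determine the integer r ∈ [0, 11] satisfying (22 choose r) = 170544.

7

C(22,r) increases on 0 ≤ r ≤ 11. C(22,6) = 74613 and C(22,7) = 170544, so r = 7.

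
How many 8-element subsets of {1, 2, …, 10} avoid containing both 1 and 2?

All 8-subsets: C(10,8) = 45. Those containing both fixed elements: C(8,6) = 28.
45 − 28 = 17.

17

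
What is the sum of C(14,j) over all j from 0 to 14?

16384

Setting x = 1 in (1+x)^14 gives Σ C(14,j) = 2^14 = 16384.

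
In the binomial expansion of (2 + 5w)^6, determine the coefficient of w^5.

The general term is C(6,j)·(2)^j·(5w)^(6-j); the w^5 term has j = 1.
C(6,1) = 6.
Coefficient = C(6,1) · 2^1 · 5^5 = 6 · 2 · 3125 = 37500.

37500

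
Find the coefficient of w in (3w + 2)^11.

The general term is C(11,j)·(3w)^j·(2)^(11-j); the w^1 term has j = 1.
C(11,1) = 11.
Coefficient = C(11,1) · 3^1 · 2^10 = 11 · 3 · 1024 = 33792.

33792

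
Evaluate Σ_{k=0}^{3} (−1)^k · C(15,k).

The partial alternating sum Σ_{k=0}^{3} (−1)^k C(15,k) = (−1)^3 C(14,3) = -364.

-364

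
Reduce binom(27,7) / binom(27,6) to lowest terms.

C(n,k+1)/C(n,k) = (n−k)/(k+1) = (27−6)/(6+1) = 21/7 = 3.

3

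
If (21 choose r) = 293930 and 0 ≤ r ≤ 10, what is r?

9

C(21,r) increases on 0 ≤ r ≤ 10. C(21,8) = 203490 and C(21,9) = 293930, so r = 9.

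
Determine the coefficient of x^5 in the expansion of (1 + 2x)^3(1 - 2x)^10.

Coefficient of x^5 = Σ_{j} C(3,j)·2^j·C(10,5-j)·(-2)^(5-j) for j from 0 to 3.
= (-8064) + 20160 + (-11520) + 1440 = 2016.

2016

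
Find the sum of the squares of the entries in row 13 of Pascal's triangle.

Σ C(13,j)² is the coefficient of x^13 in (1+x)^13(1+x)^13 = (1+x)^26, i.e. C(26,13) = 10400600.

10400600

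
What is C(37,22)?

9364199760

C(37,22) = C(37,15) by symmetry.
C(37,15) = (37·36·35·34·33·32·31·30·29·28·27·26·25·24·23) / 15! = 12245324002983751680000 / 1307674368000 = 9364199760.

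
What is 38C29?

163011640

C(38,29) = C(38,9) by symmetry.
C(38,9) = (38·37·36·35·34·33·32·31·30) / 9! = 59153663923200 / 362880 = 163011640.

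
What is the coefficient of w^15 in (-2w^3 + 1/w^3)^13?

General term: C(13,j)·(-2w^3)^j·(1/w^3)^(13-j), with w-exponent 3j − 3(13−j) = 6j − 39.
Set 6j − 39 = 15: j = 9.
C(13,9) = 715; (-2)^9 = -512; 1^4 = 1.
Coefficient = 715 · (-512) · 1 = -366080.

-366080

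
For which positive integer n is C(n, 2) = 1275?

51

n(n−1)/2 = 1275 ⇒ n(n−1) = 2550. Since 51·50 = 2550, n = 51.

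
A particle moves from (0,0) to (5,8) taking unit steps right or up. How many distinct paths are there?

1287

Each path is a sequence of 13 steps with 5 rights: C(13,5) = 1287.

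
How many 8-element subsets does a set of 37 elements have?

38608020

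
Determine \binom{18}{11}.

31824

C(18,11) = C(18,7) by symmetry.
C(18,7) = (18·17·16·15·14·13·12) / 7! = 160392960 / 5040 = 31824.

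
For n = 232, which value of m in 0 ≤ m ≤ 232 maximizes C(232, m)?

116

C(232,m) is maximized at m = 232/2 = 116.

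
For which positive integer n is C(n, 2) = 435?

30

n(n−1)/2 = 435 ⇒ n(n−1) = 870. Since 30·29 = 870, n = 30.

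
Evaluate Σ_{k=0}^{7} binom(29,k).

1 + 29 + 406 + 3654 + 23751 + 118755 + 475020 + 1560780 = 2182396.

2182396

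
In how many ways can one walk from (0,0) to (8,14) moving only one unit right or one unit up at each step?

319770

Each path is a sequence of 22 steps with 8 rights: C(22,8) = 319770.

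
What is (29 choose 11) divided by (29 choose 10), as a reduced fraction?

19/11

C(n,k+1)/C(n,k) = (n−k)/(k+1) = (29−10)/(10+1) = 19/11.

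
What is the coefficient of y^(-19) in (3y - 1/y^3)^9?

General term: C(9,j)·(3y)^j·(-1/y^3)^(9-j), with y-exponent 1j − 3(9−j) = 4j − 27.
Set 4j − 27 = -19: j = 2.
C(9,2) = 36; 3^2 = 9; (-1)^7 = -1.
Coefficient = 36 · 9 · (-1) = -324.

-324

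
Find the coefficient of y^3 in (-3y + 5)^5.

The general term is C(5,j)·(-3y)^j·(5)^(5-j); the y^3 term has j = 3.
C(5,3) = 10.
Coefficient = C(5,3) · (-3)^3 · 5^2 = 10 · (-27) · 25 = -6750.

-6750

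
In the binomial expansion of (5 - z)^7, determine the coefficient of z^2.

The general term is C(7,j)·(5)^j·(-z)^(7-j); the z^2 term has j = 5.
C(7,5) = 21.
Coefficient = C(7,5) · 5^5 = 21 · 3125 = 65625.

65625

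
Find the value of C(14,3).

364

C(14,3) = (14·13·12) / 3! = 2184 / 6 = 364.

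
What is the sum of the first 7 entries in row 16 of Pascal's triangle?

14893

1 + 16 + 120 + 560 + 1820 + 4368 + 8008 = 14893.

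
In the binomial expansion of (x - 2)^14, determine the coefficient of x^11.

-2912

The general term is C(14,j)·(x)^j·(-2)^(14-j); the x^11 term has j = 11.
C(14,11) = 364.
Coefficient = C(14,11) · (-2)^3 = 364 · (-8) = -2912.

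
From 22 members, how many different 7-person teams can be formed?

This is C(22,7) = 170544.

170544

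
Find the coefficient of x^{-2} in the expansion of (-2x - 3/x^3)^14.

General term: C(14,j)·(-2x)^j·(-3/x^3)^(14-j), with x-exponent 1j − 3(14−j) = 4j − 42.
Set 4j − 42 = -2: j = 10.
C(14,10) = 1001; (-2)^10 = 1024; (-3)^4 = 81.
Coefficient = 1001 · 1024 · 81 = 83026944.

83026944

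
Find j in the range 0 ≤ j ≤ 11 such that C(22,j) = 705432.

11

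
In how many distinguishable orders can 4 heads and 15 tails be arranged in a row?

Choose positions for the heads: C(19,4) = 3876.

3876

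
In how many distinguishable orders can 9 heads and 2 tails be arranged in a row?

55

Choose positions for the heads: C(11,9) = 55.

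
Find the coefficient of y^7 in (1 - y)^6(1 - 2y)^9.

-148626

Coefficient of y^7 = Σ_{j} C(6,j)·(-1)^j·C(9,7-j)·(-2)^(7-j) for j from 0 to 6.
= (-4608) + (-32256) + (-60480) + (-40320) + (-10080) + (-864) + (-18) = -148626.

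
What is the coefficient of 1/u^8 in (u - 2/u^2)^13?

General term: C(13,j)·(u)^j·(-2/u^2)^(13-j), with u-exponent 1j − 2(13−j) = 3j − 26.
Set 3j − 26 = -8: j = 6.
C(13,6) = 1716; 1^6 = 1; (-2)^7 = -128.
Coefficient = 1716 · 1 · (-128) = -219648.

-219648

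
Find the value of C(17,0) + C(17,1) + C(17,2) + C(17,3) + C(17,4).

1 + 17 + 136 + 680 + 2380 = 3214.

3214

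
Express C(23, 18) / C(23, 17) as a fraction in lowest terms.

C(n,k+1)/C(n,k) = (n−k)/(k+1) = (23−17)/(17+1) = 6/18 = 1/3.

1/3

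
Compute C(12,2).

66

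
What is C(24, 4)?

10626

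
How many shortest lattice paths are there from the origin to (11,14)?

4457400

Each path is a sequence of 25 steps with 11 rights: C(25,11) = 4457400.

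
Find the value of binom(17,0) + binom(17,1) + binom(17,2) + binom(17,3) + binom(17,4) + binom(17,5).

1 + 17 + 136 + 680 + 2380 + 6188 = 9402.

9402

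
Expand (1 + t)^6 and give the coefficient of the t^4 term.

15

The general term is C(6,j)·(1)^j·(t)^(6-j); the t^4 term has j = 2.
C(6,2) = 15.
Coefficient = C(6,2) = 15.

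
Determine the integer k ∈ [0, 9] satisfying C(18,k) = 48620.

C(18,k) increases on 0 ≤ k ≤ 9. C(18,8) = 43758 and C(18,9) = 48620, so k = 9.

9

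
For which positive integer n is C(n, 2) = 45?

n(n−1)/2 = 45 ⇒ n(n−1) = 90. Since 10·9 = 90, n = 10.

10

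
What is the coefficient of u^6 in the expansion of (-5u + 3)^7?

328125

The general term is C(7,j)·(-5u)^j·(3)^(7-j); the u^6 term has j = 6.
C(7,6) = 7.
Coefficient = C(7,6) · (-5)^6 · 3^1 = 7 · 15625 · 3 = 328125.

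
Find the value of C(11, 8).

165

C(11,8) = C(11,3) by symmetry.
C(11,3) = (11·10·9) / 3! = 990 / 6 = 165.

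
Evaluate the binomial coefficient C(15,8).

6435

C(15,8) = C(15,7) by symmetry.
C(15,7) = (15·14·13·12·11·10·9) / 7! = 32432400 / 5040 = 6435.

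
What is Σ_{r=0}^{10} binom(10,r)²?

184756

Σ C(10,r)² is the coefficient of x^10 in (1+x)^10(1+x)^10 = (1+x)^20, i.e. C(20,10) = 184756.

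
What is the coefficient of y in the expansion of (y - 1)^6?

-6

The general term is C(6,j)·(y)^j·(-1)^(6-j); the y^1 term has j = 1.
C(6,1) = 6.
Coefficient = C(6,1) · (-1)^5 = 6 · (-1) = -6.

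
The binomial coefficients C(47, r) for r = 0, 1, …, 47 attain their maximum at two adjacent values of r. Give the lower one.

23

For odd n = 47, C(47,r) peaks at r = (n−1)/2 and (n+1)/2; the lower is 23.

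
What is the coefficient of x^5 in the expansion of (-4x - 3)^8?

The general term is C(8,j)·(-4x)^j·(-3)^(8-j); the x^5 term has j = 5.
C(8,5) = 56.
Coefficient = C(8,5) · (-4)^5 · (-3)^3 = 56 · (-1024) · (-27) = 1548288.

1548288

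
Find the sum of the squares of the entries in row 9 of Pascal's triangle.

48620

By Vandermonde's identity, Σ C(9,k)² = C(18,9) = 48620.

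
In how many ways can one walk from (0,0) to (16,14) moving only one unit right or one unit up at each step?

Each path is a sequence of 30 steps with 16 rights: C(30,16) = 145422675.

145422675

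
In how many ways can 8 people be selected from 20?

125970

This is C(20,8) = 125970.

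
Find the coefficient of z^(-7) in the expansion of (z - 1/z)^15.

General term: C(15,j)·(z)^j·(-1/z)^(15-j), with z-exponent 1j − 1(15−j) = 2j − 15.
Set 2j − 15 = -7: j = 4.
C(15,4) = 1365; 1^4 = 1; (-1)^11 = -1.
Coefficient = 1365 · 1 · (-1) = -1365.

-1365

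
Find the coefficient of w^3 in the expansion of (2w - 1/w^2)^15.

2795520

General term: C(15,j)·(2w)^j·(-1/w^2)^(15-j), with w-exponent 1j − 2(15−j) = 3j − 30.
Set 3j − 30 = 3: j = 11.
C(15,11) = 1365; 2^11 = 2048; (-1)^4 = 1.
Coefficient = 1365 · 2048 · 1 = 2795520.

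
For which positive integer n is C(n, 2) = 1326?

52

n(n−1)/2 = 1326 ⇒ n(n−1) = 2652. Since 52·51 = 2652, n = 52.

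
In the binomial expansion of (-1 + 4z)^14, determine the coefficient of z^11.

The general term is C(14,j)·(-1)^j·(4z)^(14-j); the z^11 term has j = 3.
C(14,3) = 364.
Coefficient = C(14,3) · (-1)^3 · 4^11 = 364 · (-1) · 4194304 = -1526726656.

-1526726656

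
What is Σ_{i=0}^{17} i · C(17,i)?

Since i·C(17,i) = 17·C(16,i−1), the sum is 17·2^16 = 17·65536 = 1114112.

1114112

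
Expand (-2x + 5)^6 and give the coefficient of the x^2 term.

37500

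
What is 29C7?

1560780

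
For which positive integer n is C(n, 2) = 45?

10

n(n−1)/2 = 45 ⇒ n(n−1) = 90. Since 10·9 = 90, n = 10.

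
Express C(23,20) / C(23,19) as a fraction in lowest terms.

1/5

C(n,k+1)/C(n,k) = (n−k)/(k+1) = (23−19)/(19+1) = 4/20 = 1/5.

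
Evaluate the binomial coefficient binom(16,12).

1820

C(16,12) = C(16,4) by symmetry.
C(16,4) = (16·15·14·13) / 4! = 43680 / 24 = 1820.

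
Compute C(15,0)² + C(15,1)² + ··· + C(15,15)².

By Vandermonde's identity, Σ C(15,i)² = C(30,15) = 155117520.

155117520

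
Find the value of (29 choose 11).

34597290

C(29,11) = (29·28·27·26·25·24·23·22·21·20·19) / 11! = 1381013105472000 / 39916800 = 34597290.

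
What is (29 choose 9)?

C(29,9) = (29·28·27·26·25·24·23·22·21) / 9! = 3634245014400 / 362880 = 10015005.

10015005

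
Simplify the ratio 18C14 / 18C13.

5/14

C(n,k+1)/C(n,k) = (n−k)/(k+1) = (18−13)/(13+1) = 5/14.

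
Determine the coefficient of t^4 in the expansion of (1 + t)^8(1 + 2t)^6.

Coefficient of t^4 = Σ_{j} C(8,j)·1^j·C(6,4-j)·2^(4-j) for j from 0 to 4.
= 240 + 1280 + 1680 + 672 + 70 = 3942.

3942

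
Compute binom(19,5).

11628

C(19,5) = (19·18·17·16·15) / 5! = 1395360 / 120 = 11628.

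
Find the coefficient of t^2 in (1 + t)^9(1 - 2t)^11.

Coefficient of t^2 = Σ_{j} C(9,j)·1^j·C(11,2-j)·(-2)^(2-j) for j from 0 to 2.
= 220 + (-198) + 36 = 58.

58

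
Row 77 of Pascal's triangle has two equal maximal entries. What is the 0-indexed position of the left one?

38

For odd n = 77, C(77,r) peaks at r = (n−1)/2 and (n+1)/2; the lesser is 38.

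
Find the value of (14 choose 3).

364

C(14,3) = (14·13·12) / 3! = 2184 / 6 = 364.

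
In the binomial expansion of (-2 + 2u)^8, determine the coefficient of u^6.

7168

The general term is C(8,j)·(-2)^j·(2u)^(8-j); the u^6 term has j = 2.
C(8,2) = 28.
Coefficient = C(8,2) · (-2)^2 · 2^6 = 28 · 4 · 64 = 7168.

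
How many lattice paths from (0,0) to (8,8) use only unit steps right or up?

Each path is a sequence of 16 steps with 8 rights: C(16,8) = 12870.

12870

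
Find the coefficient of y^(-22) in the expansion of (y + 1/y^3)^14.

General term: C(14,j)·(y)^j·(1/y^3)^(14-j), with y-exponent 1j − 3(14−j) = 4j − 42.
Set 4j − 42 = -22: j = 5.
C(14,5) = 2002; 1^5 = 1; 1^9 = 1.
Coefficient = 2002 · 1 · 1 = 2002.

2002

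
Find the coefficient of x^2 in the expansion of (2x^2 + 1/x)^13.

41184

General term: C(13,j)·(2x^2)^j·(1/x)^(13-j), with x-exponent 2j − 1(13−j) = 3j − 13.
Set 3j − 13 = 2: j = 5.
C(13,5) = 1287; 2^5 = 32; 1^8 = 1.
Coefficient = 1287 · 32 · 1 = 41184.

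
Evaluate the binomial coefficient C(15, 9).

5005

C(15,9) = C(15,6) by symmetry.
C(15,6) = (15·14·13·12·11·10) / 6! = 3603600 / 720 = 5005.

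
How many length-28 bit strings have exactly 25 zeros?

3276

Choose the 25 positions: C(28,25) = 3276.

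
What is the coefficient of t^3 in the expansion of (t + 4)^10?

1966080

The general term is C(10,j)·(t)^j·(4)^(10-j); the t^3 term has j = 3.
C(10,3) = 120.
Coefficient = C(10,3) · 4^7 = 120 · 16384 = 1966080.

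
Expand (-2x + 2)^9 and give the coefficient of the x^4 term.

The general term is C(9,j)·(-2x)^j·(2)^(9-j); the x^4 term has j = 4.
C(9,4) = 126.
Coefficient = C(9,4) · (-2)^4 · 2^5 = 126 · 16 · 32 = 64512.

64512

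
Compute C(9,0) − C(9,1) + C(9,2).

The partial alternating sum Σ_{k=0}^{2} (−1)^k C(9,k) = (−1)^2 C(8,2) = 28.

28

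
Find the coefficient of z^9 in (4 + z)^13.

The general term is C(13,j)·(4)^j·(z)^(13-j); the z^9 term has j = 4.
C(13,4) = 715.
Coefficient = C(13,4) · 4^4 = 715 · 256 = 183040.

183040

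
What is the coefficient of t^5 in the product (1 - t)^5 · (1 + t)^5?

0

Coefficient of t^5 = Σ_{j} C(5,j)·(-1)^j·C(5,5-j)·1^(5-j) for j from 0 to 5.
= 1 + (-25) + 100 + (-100) + 25 + (-1) = 0.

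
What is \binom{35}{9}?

C(35,9) = (35·34·33·32·31·30·29·28·27) / 9! = 25622035084800 / 362880 = 70607460.

70607460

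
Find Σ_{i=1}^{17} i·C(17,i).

Differentiating (1+x)^17 and setting x=1: Σ i·C(17,i) = 17·2^16 = 1114112.

1114112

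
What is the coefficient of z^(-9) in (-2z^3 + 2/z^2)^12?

General term: C(12,j)·(-2z^3)^j·(2/z^2)^(12-j), with z-exponent 3j − 2(12−j) = 5j − 24.
Set 5j − 24 = -9: j = 3.
C(12,3) = 220; (-2)^3 = -8; 2^9 = 512.
Coefficient = 220 · (-8) · 512 = -901120.

-901120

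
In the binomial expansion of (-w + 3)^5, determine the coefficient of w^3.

-90

The general term is C(5,j)·(-w)^j·(3)^(5-j); the w^3 term has j = 3.
C(5,3) = 10.
Coefficient = C(5,3) · (-1)^3 · 3^2 = 10 · (-1) · 9 = -90.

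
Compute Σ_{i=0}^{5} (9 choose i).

382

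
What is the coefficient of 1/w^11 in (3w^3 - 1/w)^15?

45

General term: C(15,j)·(3w^3)^j·(-1/w)^(15-j), with w-exponent 3j − 1(15−j) = 4j − 15.
Set 4j − 15 = -11: j = 1.
C(15,1) = 15; 3^1 = 3; (-1)^14 = 1.
Coefficient = 15 · 3 · 1 = 45.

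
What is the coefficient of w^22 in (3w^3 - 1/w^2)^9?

-59049

General term: C(9,j)·(3w^3)^j·(-1/w^2)^(9-j), with w-exponent 3j − 2(9−j) = 5j − 18.
Set 5j − 18 = 22: j = 8.
C(9,8) = 9; 3^8 = 6561; (-1)^1 = -1.
Coefficient = 9 · 6561 · (-1) = -59049.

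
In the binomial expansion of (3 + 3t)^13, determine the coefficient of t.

The general term is C(13,j)·(3)^j·(3t)^(13-j); the t^1 term has j = 12.
C(13,12) = 13.
Coefficient = C(13,12) · 3^12 · 3^1 = 13 · 531441 · 3 = 20726199.

20726199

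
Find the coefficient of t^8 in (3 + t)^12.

40095

The general term is C(12,j)·(3)^j·(t)^(12-j); the t^8 term has j = 4.
C(12,4) = 495.
Coefficient = C(12,4) · 3^4 = 495 · 81 = 40095.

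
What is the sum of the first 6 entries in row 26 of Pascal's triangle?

83682

1 + 26 + 325 + 2600 + 14950 + 65780 = 83682.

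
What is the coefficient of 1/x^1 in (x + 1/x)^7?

General term: C(7,j)·(x)^j·(1/x)^(7-j), with x-exponent 1j − 1(7−j) = 2j − 7.
Set 2j − 7 = -1: j = 3.
C(7,3) = 35; 1^3 = 1; 1^4 = 1.
Coefficient = 35 · 1 · 1 = 35.

35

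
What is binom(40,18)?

C(40,18) = (40·39·38·37·36·35·34·33·32·31·30·29·28·27·26·25·24·23) / 18! = 725902806896876799590400000 / 6402373705728000 = 113380261800.

113380261800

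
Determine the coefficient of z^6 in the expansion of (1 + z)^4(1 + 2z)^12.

Coefficient of z^6 = Σ_{j} C(4,j)·1^j·C(12,6-j)·2^(6-j) for j from 0 to 4.
= 59136 + 101376 + 47520 + 7040 + 264 = 215336.

215336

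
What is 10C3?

C(10,3) = (10·9·8) / 3! = 720 / 6 = 120.

120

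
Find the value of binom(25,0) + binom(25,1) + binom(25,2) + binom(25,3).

2626

1 + 25 + 300 + 2300 = 2626.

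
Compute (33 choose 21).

354817320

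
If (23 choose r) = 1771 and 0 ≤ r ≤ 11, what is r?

C(23,r) increases on 0 ≤ r ≤ 11. C(23,2) = 253 and C(23,3) = 1771, so r = 3.

3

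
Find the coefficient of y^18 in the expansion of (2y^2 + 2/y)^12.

General term: C(12,j)·(2y^2)^j·(2/y)^(12-j), with y-exponent 2j − 1(12−j) = 3j − 12.
Set 3j − 12 = 18: j = 10.
C(12,10) = 66; 2^10 = 1024; 2^2 = 4.
Coefficient = 66 · 1024 · 4 = 270336.

270336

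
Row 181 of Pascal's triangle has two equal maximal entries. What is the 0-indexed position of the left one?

90

For odd n = 181, C(181,m) peaks at m = (n−1)/2 and (n+1)/2; the lesser is 90.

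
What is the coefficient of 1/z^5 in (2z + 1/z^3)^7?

560

General term: C(7,j)·(2z)^j·(1/z^3)^(7-j), with z-exponent 1j − 3(7−j) = 4j − 21.
Set 4j − 21 = -5: j = 4.
C(7,4) = 35; 2^4 = 16; 1^3 = 1.
Coefficient = 35 · 16 · 1 = 560.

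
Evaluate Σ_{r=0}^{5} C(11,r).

1024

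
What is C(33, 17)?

C(33,17) = C(33,16) by symmetry.
C(33,16) = (33·32·31·30·29·28·27·26·25·24·23·22·21·20·19·18) / 16! = 24412776311194951680000 / 20922789888000 = 1166803110.

1166803110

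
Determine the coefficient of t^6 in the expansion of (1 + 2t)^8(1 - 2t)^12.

Coefficient of t^6 = Σ_{j} C(8,j)·2^j·C(12,6-j)·(-2)^(6-j) for j from 0 to 6.
= 59136 + (-405504) + 887040 + (-788480) + 295680 + (-43008) + 1792 = 6656.

6656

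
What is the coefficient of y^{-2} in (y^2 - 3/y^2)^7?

2835

General term: C(7,j)·(y^2)^j·(-3/y^2)^(7-j), with y-exponent 2j − 2(7−j) = 4j − 14.
Set 4j − 14 = -2: j = 3.
C(7,3) = 35; 1^3 = 1; (-3)^4 = 81.
Coefficient = 35 · 1 · 81 = 2835.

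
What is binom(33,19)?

818809200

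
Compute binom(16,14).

120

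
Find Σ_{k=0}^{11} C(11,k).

The entries of row 11 sum to 2^11 = 2048.

2048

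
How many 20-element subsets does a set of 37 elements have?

15905368710

C(37,20) = C(37,17) by symmetry.
C(37,17) = (37·36·35·34·33·32·31·30·29·28·27·26·25·24·23·22·21) / 17! = 5657339689378493276160000 / 355687428096000 = 15905368710.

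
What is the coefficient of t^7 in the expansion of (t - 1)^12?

-792

The general term is C(12,j)·(t)^j·(-1)^(12-j); the t^7 term has j = 7.
C(12,7) = 792.
Coefficient = C(12,7) · (-1)^5 = 792 · (-1) = -792.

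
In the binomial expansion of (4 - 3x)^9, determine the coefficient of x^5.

-7838208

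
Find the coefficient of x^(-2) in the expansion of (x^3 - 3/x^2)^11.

General term: C(11,j)·(x^3)^j·(-3/x^2)^(11-j), with x-exponent 3j − 2(11−j) = 5j − 22.
Set 5j − 22 = -2: j = 4.
C(11,4) = 330; 1^4 = 1; (-3)^7 = -2187.
Coefficient = 330 · 1 · (-2187) = -721710.

-721710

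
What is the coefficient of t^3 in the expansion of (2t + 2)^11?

The general term is C(11,j)·(2t)^j·(2)^(11-j); the t^3 term has j = 3.
C(11,3) = 165.
Coefficient = C(11,3) · 2^3 · 2^8 = 165 · 8 · 256 = 337920.

337920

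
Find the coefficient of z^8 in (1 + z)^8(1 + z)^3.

165

(1 + z)^8(1 + z)^3 = (1 + z)^11, so the coefficient of z^8 is C(11,8)·1^8 = 165·1 = 165.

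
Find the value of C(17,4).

2380

C(17,4) = (17·16·15·14) / 4! = 57120 / 24 = 2380.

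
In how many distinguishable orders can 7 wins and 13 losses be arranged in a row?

77520

Choose positions for the wins: C(20,7) = 77520.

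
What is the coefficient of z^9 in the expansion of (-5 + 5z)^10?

-97656250

The general term is C(10,j)·(-5)^j·(5z)^(10-j); the z^9 term has j = 1.
C(10,1) = 10.
Coefficient = C(10,1) · (-5)^1 · 5^9 = 10 · (-5) · 1953125 = -97656250.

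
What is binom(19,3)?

C(19,3) = (19·18·17) / 3! = 5814 / 6 = 969.

969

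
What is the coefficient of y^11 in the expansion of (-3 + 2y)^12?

The general term is C(12,j)·(-3)^j·(2y)^(12-j); the y^11 term has j = 1.
C(12,1) = 12.
Coefficient = C(12,1) · (-3)^1 · 2^11 = 12 · (-3) · 2048 = -73728.

-73728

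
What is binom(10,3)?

120

C(10,3) = (10·9·8) / 3! = 720 / 6 = 120.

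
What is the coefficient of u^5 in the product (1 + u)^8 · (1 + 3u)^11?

480932

Coefficient of u^5 = Σ_{j} C(8,j)·1^j·C(11,5-j)·3^(5-j) for j from 0 to 5.
= 112266 + 213840 + 124740 + 27720 + 2310 + 56 = 480932.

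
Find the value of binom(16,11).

4368

C(16,11) = C(16,5) by symmetry.
C(16,5) = (16·15·14·13·12) / 5! = 524160 / 120 = 4368.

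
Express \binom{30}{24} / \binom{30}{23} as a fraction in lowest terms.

C(n,k+1)/C(n,k) = (n−k)/(k+1) = (30−23)/(23+1) = 7/24.

7/24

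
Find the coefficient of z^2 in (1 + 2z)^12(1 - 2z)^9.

-24

Coefficient of z^2 = Σ_{j} C(12,j)·2^j·C(9,2-j)·(-2)^(2-j) for j from 0 to 2.
= 144 + (-432) + 264 = -24.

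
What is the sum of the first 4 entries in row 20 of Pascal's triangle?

1351

1 + 20 + 190 + 1140 = 1351.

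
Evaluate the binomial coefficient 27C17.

8436285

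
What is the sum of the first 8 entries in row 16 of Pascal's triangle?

26333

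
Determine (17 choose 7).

C(17,7) = (17·16·15·14·13·12·11) / 7! = 98017920 / 5040 = 19448.

19448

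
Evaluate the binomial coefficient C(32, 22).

C(32,22) = C(32,10) by symmetry.
C(32,10) = (32·31·30·29·28·27·26·25·24·23) / 10! = 234102016512000 / 3628800 = 64512240.

64512240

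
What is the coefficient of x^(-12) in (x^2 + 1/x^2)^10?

General term: C(10,j)·(x^2)^j·(1/x^2)^(10-j), with x-exponent 2j − 2(10−j) = 4j − 20.
Set 4j − 20 = -12: j = 2.
C(10,2) = 45; 1^2 = 1; 1^8 = 1.
Coefficient = 45 · 1 · 1 = 45.

45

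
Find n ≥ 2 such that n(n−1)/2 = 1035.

n(n−1)/2 = 1035 ⇒ n(n−1) = 2070. Since 46·45 = 2070, n = 46.

46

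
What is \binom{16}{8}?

12870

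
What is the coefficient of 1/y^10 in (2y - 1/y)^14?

General term: C(14,j)·(2y)^j·(-1/y)^(14-j), with y-exponent 1j − 1(14−j) = 2j − 14.
Set 2j − 14 = -10: j = 2.
C(14,2) = 91; 2^2 = 4; (-1)^12 = 1.
Coefficient = 91 · 4 · 1 = 364.

364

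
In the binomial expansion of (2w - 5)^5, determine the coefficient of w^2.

-5000

The general term is C(5,j)·(2w)^j·(-5)^(5-j); the w^2 term has j = 2.
C(5,2) = 10.
Coefficient = C(5,2) · 2^2 · (-5)^3 = 10 · 4 · (-125) = -5000.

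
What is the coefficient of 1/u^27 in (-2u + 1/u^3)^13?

General term: C(13,j)·(-2u)^j·(1/u^3)^(13-j), with u-exponent 1j − 3(13−j) = 4j − 39.
Set 4j − 39 = -27: j = 3.
C(13,3) = 286; (-2)^3 = -8; 1^10 = 1.
Coefficient = 286 · (-8) · 1 = -2288.

-2288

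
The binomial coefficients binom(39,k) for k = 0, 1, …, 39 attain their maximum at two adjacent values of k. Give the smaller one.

For odd n = 39, C(39,k) peaks at k = (n−1)/2 and (n+1)/2; the smaller is 19.

19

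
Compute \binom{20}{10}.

184756

C(20,10) = (20·19·18·17·16·15·14·13·12·11) / 10! = 670442572800 / 3628800 = 184756.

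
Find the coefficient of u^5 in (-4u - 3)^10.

The general term is C(10,j)·(-4u)^j·(-3)^(10-j); the u^5 term has j = 5.
C(10,5) = 252.
Coefficient = C(10,5) · (-4)^5 · (-3)^5 = 252 · (-1024) · (-243) = 62705664.

62705664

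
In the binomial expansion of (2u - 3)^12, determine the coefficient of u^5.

-55427328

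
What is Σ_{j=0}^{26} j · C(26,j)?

872415232

Since j·C(26,j) = 26·C(25,j−1), the sum is 26·2^25 = 26·33554432 = 872415232.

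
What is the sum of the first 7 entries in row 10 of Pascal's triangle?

1 + 10 + 45 + 120 + 210 + 252 + 210 = 848.

848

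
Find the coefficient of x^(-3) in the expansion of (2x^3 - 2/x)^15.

General term: C(15,j)·(2x^3)^j·(-2/x)^(15-j), with x-exponent 3j − 1(15−j) = 4j − 15.
Set 4j − 15 = -3: j = 3.
C(15,3) = 455; 2^3 = 8; (-2)^12 = 4096.
Coefficient = 455 · 8 · 4096 = 14909440.

14909440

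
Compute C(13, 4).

715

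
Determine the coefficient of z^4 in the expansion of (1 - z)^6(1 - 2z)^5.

1375

Coefficient of z^4 = Σ_{j} C(6,j)·(-1)^j·C(5,4-j)·(-2)^(4-j) for j from 0 to 4.
= 80 + 480 + 600 + 200 + 15 = 1375.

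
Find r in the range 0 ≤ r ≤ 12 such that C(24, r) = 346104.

7

C(24,r) increases on 0 ≤ r ≤ 12. C(24,6) = 134596 and C(24,7) = 346104, so r = 7.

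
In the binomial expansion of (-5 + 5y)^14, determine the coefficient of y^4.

6109619140625

The general term is C(14,j)·(-5)^j·(5y)^(14-j); the y^4 term has j = 10.
C(14,10) = 1001.
Coefficient = C(14,10) · (-5)^10 · 5^4 = 1001 · 9765625 · 625 = 6109619140625.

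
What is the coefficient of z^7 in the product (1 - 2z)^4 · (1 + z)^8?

-216

Coefficient of z^7 = Σ_{j} C(4,j)·(-2)^j·C(8,7-j)·1^(7-j) for j from 0 to 4.
= 8 + (-224) + 1344 + (-2240) + 896 = -216.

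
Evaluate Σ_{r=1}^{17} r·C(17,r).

Since r·C(17,r) = 17·C(16,r−1), the sum is 17·2^16 = 17·65536 = 1114112.

1114112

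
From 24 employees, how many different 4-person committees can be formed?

10626

This is C(24,4) = 10626.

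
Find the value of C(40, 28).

C(40,28) = C(40,12) by symmetry.
C(40,12) = (40·39·38·37·36·35·34·33·32·31·30·29) / 12! = 2676111755885568000 / 479001600 = 5586853480.

5586853480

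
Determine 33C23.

C(33,23) = C(33,10) by symmetry.
C(33,10) = (33·32·31·30·29·28·27·26·25·24) / 10! = 335885501952000 / 3628800 = 92561040.

92561040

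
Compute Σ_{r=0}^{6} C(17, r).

1 + 17 + 136 + 680 + 2380 + 6188 + 12376 = 21778.

21778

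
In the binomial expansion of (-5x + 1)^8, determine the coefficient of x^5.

The general term is C(8,j)·(-5x)^j·(1)^(8-j); the x^5 term has j = 5.
C(8,5) = 56.
Coefficient = C(8,5) · (-5)^5 = 56 · (-3125) = -175000.

-175000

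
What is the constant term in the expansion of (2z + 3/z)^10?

1959552

General term: C(10,j)·(2z)^j·(3/z)^(10-j), with z-exponent 1j − 1(10−j) = 2j − 10.
Set 2j − 10 = 0: j = 5.
C(10,5) = 252; 2^5 = 32; 3^5 = 243.
Coefficient = 252 · 32 · 243 = 1959552.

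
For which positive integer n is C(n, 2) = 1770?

60

n(n−1)/2 = 1770 ⇒ n(n−1) = 3540. Since 60·59 = 3540, n = 60.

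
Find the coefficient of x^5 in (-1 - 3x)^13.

The general term is C(13,j)·(-1)^j·(-3x)^(13-j); the x^5 term has j = 8.
C(13,8) = 1287.
Coefficient = C(13,8) · (-3)^5 = 1287 · (-243) = -312741.

-312741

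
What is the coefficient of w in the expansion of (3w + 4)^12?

The general term is C(12,j)·(3w)^j·(4)^(12-j); the w^1 term has j = 1.
C(12,1) = 12.
Coefficient = C(12,1) · 3^1 · 4^11 = 12 · 3 · 4194304 = 150994944.

150994944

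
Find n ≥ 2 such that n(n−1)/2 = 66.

n(n−1)/2 = 66 ⇒ n(n−1) = 132. Since 12·11 = 132, n = 12.

12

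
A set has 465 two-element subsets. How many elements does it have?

31

n(n−1)/2 = 465 ⇒ n(n−1) = 930. Since 31·30 = 930, n = 31.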